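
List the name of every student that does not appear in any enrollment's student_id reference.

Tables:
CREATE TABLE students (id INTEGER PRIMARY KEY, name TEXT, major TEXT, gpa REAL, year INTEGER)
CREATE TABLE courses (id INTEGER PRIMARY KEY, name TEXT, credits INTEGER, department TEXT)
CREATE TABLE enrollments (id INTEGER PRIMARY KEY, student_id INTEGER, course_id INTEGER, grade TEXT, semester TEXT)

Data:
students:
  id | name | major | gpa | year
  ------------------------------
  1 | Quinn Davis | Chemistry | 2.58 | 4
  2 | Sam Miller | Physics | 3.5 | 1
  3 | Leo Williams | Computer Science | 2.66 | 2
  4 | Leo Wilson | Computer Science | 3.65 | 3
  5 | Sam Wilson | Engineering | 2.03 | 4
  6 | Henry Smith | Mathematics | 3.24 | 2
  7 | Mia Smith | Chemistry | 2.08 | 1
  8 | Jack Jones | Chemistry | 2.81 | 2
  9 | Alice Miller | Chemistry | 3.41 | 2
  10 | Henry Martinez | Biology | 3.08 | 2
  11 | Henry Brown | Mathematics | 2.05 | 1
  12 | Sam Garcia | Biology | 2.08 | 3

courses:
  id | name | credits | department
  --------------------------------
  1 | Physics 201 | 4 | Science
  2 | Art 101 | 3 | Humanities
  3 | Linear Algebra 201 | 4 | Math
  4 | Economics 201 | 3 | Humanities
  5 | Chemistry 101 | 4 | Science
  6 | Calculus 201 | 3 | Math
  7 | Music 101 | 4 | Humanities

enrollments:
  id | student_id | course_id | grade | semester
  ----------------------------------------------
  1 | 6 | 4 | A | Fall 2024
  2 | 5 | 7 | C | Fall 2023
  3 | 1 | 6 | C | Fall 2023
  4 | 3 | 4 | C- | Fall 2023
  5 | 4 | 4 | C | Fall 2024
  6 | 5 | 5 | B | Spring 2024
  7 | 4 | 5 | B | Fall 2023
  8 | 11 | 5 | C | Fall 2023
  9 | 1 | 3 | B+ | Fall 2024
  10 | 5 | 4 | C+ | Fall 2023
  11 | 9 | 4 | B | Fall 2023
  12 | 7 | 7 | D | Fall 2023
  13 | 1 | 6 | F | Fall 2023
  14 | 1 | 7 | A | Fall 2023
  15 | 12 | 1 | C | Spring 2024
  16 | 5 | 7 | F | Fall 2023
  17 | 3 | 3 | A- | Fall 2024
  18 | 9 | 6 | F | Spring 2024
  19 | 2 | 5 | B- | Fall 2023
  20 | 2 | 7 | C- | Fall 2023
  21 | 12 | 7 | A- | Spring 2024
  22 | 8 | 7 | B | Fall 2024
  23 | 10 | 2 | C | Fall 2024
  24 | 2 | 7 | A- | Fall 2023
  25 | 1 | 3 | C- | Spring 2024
SELECT p.name FROM students p LEFT JOIN enrollments c ON c.student_id = p.id WHERE c.id IS NULL

Execution result:
(no rows)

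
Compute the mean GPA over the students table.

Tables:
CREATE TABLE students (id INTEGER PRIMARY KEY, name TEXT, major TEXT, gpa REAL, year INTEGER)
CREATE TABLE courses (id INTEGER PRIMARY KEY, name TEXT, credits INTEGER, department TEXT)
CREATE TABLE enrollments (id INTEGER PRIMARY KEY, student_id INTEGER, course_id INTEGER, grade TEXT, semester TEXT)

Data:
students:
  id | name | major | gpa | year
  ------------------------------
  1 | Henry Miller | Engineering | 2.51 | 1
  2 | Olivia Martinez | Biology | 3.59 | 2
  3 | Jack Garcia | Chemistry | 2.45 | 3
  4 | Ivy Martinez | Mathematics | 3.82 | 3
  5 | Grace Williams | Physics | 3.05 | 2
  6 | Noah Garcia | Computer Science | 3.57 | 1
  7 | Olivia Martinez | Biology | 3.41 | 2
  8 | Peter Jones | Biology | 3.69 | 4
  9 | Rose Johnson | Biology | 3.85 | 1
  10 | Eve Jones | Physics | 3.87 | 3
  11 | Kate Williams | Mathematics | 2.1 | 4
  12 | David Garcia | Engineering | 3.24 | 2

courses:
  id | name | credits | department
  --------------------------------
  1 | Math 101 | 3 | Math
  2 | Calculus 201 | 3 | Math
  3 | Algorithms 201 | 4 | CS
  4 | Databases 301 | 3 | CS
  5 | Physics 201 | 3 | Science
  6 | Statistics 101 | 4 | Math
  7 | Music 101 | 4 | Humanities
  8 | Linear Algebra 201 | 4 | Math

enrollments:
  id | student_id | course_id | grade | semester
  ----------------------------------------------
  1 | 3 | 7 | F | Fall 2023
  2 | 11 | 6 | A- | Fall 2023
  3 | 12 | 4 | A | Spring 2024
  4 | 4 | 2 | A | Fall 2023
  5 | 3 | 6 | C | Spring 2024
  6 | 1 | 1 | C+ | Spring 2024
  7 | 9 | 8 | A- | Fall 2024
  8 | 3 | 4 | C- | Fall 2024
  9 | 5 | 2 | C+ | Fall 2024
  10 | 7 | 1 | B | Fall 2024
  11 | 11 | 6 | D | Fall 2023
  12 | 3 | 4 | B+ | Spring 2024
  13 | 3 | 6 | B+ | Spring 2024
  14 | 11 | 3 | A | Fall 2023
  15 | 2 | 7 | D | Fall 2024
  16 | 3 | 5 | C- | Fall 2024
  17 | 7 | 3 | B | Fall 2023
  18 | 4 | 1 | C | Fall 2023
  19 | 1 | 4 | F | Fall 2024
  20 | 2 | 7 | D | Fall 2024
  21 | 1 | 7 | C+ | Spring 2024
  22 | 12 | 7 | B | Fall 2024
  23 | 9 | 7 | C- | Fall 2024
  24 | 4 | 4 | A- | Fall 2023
SELECT AVG(gpa) FROM students

Execution result:
3.26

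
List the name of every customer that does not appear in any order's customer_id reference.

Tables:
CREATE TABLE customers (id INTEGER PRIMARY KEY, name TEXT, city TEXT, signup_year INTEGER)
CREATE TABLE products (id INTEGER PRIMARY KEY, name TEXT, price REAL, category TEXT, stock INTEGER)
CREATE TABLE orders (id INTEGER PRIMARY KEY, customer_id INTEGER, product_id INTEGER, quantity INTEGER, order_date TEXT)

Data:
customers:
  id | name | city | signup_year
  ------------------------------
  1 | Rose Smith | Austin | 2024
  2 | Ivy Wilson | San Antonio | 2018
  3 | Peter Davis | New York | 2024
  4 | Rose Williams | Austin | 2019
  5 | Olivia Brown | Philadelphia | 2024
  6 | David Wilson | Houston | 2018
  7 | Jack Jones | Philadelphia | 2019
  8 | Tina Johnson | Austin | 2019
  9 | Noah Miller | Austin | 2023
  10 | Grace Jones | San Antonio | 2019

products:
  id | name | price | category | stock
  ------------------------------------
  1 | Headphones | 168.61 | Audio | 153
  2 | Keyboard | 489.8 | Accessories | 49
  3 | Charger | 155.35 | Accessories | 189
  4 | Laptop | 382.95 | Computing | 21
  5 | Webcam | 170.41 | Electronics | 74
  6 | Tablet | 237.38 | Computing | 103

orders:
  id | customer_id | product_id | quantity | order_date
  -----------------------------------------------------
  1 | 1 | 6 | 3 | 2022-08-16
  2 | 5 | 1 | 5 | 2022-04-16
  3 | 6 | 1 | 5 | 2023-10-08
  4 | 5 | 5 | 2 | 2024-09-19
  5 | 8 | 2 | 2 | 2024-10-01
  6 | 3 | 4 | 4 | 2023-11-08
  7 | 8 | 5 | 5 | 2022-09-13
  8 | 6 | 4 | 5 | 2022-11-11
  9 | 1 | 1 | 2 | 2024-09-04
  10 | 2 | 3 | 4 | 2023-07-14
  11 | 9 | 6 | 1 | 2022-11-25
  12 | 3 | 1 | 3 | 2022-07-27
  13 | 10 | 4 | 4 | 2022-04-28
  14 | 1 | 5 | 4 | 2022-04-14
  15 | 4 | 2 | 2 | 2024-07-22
SELECT p.name FROM customers p LEFT JOIN orders c ON c.customer_id = p.id WHERE c.id IS NULL

Execution result:
Jack Jones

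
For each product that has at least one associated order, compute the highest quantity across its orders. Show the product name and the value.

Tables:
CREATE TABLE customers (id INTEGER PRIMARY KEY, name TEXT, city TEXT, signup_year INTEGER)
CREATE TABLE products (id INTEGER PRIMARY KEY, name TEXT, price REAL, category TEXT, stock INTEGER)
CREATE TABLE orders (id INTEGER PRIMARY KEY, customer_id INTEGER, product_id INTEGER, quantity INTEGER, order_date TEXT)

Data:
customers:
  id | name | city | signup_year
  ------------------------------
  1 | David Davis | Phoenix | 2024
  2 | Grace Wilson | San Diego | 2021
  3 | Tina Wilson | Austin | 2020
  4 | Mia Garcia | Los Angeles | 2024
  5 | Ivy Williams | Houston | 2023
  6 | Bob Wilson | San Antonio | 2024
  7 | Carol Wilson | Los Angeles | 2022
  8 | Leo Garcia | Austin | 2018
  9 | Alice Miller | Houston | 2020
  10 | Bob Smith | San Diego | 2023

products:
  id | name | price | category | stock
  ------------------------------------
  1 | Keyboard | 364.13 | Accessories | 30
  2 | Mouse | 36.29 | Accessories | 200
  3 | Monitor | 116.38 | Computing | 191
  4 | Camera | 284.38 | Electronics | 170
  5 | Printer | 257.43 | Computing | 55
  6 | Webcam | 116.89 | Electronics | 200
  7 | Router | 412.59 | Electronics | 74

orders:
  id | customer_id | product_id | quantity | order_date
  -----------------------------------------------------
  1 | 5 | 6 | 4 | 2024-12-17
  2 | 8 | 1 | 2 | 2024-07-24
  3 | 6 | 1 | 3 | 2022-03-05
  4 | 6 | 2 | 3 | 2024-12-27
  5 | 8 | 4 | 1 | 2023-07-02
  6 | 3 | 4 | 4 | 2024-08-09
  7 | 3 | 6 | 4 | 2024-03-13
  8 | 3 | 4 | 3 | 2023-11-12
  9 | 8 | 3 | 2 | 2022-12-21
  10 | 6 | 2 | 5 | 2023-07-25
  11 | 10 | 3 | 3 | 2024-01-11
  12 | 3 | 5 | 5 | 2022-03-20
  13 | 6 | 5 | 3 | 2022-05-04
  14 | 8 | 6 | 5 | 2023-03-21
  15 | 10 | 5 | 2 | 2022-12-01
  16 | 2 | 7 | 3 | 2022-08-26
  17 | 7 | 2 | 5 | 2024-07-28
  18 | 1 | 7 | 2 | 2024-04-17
SELECT p.name, MAX(c.quantity) AS max_quantity FROM orders c JOIN products p ON c.product_id = p.id GROUP BY p.id, p.name

Execution result:
name | max_quantity
Keyboard | 3
Mouse | 5
Monitor | 3
Camera | 4
Printer | 5
Webcam | 5
Router | 3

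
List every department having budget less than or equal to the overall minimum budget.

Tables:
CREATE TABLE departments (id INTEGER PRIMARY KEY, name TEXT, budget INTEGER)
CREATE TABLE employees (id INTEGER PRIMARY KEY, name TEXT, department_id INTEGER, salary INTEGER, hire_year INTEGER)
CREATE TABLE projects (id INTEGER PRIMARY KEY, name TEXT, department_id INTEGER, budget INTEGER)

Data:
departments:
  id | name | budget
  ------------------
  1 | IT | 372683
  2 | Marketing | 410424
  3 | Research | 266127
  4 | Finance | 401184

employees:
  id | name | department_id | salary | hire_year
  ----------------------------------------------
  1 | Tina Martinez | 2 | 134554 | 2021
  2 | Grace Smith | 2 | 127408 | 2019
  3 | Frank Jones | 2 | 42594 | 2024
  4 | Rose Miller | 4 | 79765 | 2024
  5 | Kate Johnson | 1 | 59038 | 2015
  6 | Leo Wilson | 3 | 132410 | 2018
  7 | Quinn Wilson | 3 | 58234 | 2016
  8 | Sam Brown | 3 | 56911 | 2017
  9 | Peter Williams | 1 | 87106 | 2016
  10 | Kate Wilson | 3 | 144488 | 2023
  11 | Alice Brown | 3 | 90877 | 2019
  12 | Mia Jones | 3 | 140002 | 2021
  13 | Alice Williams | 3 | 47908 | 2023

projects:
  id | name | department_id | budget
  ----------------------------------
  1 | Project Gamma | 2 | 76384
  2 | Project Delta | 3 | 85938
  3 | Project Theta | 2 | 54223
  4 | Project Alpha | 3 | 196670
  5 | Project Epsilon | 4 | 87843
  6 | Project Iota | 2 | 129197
SELECT name, budget FROM departments WHERE budget <= (SELECT MIN(budget) FROM departments)

Execution result:
name | budget
Research | 266127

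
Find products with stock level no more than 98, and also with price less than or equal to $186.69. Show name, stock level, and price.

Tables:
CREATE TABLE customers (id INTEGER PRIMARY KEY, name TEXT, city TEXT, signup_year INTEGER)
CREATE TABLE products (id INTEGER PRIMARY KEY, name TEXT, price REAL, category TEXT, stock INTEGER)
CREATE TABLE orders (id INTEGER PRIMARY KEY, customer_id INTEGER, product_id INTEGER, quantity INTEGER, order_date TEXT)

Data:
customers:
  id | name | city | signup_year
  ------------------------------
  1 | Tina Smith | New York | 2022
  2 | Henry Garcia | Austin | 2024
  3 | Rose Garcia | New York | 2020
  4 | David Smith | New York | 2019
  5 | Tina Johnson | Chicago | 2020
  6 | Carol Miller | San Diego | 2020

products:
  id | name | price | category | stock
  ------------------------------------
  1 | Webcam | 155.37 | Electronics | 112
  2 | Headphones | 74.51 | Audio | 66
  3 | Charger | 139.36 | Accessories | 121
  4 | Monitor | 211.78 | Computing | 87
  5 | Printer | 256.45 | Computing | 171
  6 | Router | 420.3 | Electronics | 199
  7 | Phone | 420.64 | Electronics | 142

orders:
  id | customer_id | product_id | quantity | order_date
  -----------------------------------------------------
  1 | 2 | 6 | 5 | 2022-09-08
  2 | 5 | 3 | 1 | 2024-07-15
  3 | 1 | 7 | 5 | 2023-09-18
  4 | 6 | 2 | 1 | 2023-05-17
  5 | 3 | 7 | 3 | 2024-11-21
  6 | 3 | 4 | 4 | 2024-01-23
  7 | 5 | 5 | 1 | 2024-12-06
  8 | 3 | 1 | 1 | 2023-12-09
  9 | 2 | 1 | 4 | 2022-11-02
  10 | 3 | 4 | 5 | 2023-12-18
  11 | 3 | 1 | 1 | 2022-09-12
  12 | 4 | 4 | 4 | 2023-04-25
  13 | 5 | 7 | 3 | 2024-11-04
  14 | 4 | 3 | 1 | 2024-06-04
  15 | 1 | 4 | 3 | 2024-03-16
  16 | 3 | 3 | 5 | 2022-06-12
SELECT name, stock, price FROM products WHERE stock <= 98 AND price <= 186.69

Execution result:
name | stock | price
Headphones | 66 | 74.51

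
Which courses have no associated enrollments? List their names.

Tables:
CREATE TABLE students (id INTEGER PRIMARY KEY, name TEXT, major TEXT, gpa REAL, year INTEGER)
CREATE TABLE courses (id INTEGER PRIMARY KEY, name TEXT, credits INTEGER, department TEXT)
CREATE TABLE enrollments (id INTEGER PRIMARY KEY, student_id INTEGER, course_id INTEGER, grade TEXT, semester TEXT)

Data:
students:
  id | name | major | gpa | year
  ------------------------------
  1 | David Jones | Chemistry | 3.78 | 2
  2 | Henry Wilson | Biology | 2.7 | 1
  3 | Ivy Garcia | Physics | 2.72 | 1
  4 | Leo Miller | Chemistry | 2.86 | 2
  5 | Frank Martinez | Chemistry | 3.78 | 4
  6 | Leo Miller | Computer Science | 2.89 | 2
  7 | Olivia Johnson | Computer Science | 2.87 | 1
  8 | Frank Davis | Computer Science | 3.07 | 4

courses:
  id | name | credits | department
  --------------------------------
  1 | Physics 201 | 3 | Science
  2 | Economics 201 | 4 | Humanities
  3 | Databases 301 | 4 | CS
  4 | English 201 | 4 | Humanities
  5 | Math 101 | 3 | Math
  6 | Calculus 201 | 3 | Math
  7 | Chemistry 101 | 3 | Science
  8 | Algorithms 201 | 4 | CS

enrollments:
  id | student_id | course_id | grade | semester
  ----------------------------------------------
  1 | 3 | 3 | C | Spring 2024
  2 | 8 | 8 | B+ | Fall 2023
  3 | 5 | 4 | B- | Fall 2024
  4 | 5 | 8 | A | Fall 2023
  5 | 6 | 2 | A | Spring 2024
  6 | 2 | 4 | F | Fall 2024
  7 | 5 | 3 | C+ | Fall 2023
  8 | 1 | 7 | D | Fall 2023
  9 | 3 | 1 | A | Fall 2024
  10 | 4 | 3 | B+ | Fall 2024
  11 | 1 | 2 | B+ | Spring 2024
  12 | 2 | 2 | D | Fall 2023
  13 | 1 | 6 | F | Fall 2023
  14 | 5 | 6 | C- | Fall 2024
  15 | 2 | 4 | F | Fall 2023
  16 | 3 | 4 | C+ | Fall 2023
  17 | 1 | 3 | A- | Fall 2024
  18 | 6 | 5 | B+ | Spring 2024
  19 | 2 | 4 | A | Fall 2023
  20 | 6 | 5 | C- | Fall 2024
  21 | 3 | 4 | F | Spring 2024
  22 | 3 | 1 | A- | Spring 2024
SELECT p.name FROM courses p LEFT JOIN enrollments c ON c.course_id = p.id WHERE c.id IS NULL

Execution result:
(no rows)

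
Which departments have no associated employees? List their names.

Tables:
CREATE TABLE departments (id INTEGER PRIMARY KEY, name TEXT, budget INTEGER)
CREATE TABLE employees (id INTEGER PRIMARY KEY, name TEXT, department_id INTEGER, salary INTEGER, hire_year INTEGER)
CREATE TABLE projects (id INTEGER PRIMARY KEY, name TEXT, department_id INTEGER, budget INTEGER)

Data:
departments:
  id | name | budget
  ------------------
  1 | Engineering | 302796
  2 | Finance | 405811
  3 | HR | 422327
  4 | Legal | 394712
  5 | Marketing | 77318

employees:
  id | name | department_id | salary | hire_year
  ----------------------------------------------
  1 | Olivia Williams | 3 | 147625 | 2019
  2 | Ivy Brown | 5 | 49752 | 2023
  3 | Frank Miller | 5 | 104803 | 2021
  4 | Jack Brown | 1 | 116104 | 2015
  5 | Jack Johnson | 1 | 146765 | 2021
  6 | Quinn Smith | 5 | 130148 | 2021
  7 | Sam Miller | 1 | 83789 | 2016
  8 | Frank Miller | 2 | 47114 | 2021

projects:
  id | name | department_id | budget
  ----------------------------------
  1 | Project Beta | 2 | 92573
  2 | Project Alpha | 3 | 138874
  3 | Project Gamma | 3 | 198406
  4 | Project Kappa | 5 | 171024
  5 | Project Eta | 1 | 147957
SELECT p.name FROM departments p LEFT JOIN employees c ON c.department_id = p.id WHERE c.id IS NULL

Execution result:
Legal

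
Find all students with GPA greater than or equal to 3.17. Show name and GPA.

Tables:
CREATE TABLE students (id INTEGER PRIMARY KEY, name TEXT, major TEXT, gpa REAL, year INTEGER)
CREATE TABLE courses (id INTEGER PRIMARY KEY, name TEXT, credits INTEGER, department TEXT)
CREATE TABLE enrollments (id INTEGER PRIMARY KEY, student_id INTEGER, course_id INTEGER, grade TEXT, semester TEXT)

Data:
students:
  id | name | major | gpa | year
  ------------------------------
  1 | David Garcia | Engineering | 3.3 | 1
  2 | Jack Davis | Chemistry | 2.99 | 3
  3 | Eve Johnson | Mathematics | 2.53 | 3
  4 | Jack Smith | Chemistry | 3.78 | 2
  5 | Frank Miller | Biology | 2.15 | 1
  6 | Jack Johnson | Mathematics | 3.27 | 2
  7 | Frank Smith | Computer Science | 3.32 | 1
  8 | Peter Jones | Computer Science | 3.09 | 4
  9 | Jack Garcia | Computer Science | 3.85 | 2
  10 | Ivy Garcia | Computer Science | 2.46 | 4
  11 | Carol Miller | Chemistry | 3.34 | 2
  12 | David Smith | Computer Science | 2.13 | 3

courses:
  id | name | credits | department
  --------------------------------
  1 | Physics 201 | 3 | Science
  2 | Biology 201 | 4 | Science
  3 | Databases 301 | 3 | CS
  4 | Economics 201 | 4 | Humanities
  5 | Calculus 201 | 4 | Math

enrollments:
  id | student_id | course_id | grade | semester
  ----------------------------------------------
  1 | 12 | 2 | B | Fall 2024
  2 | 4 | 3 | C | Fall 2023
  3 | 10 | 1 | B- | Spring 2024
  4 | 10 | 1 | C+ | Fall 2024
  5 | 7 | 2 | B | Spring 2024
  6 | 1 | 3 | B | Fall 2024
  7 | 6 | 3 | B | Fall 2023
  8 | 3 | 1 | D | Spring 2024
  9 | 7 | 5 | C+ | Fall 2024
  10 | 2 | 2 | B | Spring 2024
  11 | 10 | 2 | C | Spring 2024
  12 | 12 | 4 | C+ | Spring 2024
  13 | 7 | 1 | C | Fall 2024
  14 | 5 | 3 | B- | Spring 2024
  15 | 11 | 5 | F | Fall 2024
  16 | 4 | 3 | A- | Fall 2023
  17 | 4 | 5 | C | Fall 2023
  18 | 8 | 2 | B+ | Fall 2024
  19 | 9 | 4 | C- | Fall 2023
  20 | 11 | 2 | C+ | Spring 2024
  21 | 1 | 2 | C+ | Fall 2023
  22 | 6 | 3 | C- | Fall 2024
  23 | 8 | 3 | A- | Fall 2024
SELECT name, gpa FROM students WHERE gpa >= 3.17

Execution result:
name | gpa
David Garcia | 3.30
Jack Smith | 3.78
Jack Johnson | 3.27
Frank Smith | 3.32
Jack Garcia | 3.85
Carol Miller | 3.34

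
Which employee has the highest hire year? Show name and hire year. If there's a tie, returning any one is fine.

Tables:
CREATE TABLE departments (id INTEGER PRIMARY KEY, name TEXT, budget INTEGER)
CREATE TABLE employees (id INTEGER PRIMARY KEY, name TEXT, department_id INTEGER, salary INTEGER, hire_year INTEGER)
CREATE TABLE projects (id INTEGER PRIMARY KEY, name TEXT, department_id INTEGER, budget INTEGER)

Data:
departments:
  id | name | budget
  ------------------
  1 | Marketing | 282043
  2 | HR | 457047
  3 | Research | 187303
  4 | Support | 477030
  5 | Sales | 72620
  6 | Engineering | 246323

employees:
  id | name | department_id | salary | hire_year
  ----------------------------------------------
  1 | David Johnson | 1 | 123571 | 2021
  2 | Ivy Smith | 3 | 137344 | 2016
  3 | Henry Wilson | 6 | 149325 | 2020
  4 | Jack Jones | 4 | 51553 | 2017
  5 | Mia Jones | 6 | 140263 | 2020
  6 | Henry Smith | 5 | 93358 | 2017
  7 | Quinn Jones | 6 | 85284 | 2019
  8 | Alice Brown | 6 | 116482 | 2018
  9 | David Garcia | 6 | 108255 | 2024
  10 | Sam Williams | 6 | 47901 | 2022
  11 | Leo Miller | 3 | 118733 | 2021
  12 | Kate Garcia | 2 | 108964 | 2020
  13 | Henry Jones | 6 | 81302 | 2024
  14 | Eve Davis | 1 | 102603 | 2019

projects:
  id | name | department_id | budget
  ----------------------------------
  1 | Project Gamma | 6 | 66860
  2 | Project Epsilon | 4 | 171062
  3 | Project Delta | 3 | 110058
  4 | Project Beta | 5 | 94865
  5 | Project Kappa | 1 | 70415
SELECT name, hire_year FROM employees ORDER BY hire_year DESC LIMIT 1

Execution result:
name | hire_year
David Garcia | 2024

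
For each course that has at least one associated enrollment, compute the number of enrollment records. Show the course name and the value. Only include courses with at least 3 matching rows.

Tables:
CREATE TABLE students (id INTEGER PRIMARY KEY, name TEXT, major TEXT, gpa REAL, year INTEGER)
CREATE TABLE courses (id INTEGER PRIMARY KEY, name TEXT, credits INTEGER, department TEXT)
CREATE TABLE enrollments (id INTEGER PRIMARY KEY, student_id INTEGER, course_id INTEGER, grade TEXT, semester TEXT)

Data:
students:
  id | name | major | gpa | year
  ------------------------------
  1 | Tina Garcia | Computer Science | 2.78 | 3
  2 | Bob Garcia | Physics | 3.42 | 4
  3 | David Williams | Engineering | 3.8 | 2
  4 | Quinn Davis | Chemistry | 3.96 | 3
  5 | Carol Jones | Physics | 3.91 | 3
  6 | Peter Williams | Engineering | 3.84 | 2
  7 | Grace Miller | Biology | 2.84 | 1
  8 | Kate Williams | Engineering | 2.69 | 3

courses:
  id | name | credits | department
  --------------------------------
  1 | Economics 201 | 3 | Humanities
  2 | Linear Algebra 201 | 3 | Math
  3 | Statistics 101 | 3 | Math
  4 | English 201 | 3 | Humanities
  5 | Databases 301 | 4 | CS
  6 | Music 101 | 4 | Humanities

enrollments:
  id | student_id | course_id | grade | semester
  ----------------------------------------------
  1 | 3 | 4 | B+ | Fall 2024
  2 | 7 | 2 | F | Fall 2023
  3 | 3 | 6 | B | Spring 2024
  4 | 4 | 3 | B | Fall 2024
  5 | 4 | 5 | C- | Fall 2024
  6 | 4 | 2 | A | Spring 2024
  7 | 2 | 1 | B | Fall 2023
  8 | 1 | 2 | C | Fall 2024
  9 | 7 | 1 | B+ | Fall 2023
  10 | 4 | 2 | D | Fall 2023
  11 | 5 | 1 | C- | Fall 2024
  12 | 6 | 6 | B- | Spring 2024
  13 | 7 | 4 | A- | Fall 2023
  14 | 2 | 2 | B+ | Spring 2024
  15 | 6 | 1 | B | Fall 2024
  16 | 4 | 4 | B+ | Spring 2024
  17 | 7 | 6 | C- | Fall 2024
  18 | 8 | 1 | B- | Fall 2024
SELECT p.name, COUNT(*) AS n FROM enrollments c JOIN courses p ON c.course_id = p.id GROUP BY p.id, p.name HAVING COUNT(*) >= 3

Execution result:
name | n
Economics 201 | 5
Linear Algebra 201 | 5
English 201 | 3
Music 101 | 3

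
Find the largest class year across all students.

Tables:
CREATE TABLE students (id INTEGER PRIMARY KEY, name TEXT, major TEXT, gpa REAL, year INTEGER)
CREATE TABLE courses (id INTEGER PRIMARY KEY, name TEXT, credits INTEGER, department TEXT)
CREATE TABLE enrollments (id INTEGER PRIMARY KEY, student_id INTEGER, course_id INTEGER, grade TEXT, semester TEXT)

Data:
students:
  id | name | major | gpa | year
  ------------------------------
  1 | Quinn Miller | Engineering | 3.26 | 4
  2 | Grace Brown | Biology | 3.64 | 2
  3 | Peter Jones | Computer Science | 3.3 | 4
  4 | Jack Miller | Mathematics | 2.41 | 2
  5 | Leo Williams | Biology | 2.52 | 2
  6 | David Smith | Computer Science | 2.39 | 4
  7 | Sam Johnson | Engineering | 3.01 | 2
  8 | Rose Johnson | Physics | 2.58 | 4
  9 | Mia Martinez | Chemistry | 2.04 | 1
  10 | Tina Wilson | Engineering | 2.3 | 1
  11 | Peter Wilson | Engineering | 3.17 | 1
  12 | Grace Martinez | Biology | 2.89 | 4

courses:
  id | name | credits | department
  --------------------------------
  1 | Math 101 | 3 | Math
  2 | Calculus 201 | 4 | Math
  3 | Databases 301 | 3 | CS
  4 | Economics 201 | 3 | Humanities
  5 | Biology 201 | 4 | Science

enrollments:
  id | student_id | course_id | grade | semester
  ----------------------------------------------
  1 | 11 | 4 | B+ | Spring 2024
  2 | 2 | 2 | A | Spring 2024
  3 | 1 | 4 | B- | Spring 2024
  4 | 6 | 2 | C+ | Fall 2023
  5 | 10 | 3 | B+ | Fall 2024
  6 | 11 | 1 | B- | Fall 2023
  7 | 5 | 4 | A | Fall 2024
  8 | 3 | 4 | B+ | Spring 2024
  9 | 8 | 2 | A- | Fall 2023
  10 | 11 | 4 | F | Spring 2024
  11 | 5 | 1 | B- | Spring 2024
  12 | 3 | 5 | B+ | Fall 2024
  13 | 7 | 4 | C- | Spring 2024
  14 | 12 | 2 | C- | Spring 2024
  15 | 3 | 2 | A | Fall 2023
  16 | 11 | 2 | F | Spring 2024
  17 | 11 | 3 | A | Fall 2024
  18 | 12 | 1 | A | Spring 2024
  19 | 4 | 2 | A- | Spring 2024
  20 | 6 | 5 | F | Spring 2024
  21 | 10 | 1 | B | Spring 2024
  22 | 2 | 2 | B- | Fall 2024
SELECT MAX(year) FROM students

Execution result:
4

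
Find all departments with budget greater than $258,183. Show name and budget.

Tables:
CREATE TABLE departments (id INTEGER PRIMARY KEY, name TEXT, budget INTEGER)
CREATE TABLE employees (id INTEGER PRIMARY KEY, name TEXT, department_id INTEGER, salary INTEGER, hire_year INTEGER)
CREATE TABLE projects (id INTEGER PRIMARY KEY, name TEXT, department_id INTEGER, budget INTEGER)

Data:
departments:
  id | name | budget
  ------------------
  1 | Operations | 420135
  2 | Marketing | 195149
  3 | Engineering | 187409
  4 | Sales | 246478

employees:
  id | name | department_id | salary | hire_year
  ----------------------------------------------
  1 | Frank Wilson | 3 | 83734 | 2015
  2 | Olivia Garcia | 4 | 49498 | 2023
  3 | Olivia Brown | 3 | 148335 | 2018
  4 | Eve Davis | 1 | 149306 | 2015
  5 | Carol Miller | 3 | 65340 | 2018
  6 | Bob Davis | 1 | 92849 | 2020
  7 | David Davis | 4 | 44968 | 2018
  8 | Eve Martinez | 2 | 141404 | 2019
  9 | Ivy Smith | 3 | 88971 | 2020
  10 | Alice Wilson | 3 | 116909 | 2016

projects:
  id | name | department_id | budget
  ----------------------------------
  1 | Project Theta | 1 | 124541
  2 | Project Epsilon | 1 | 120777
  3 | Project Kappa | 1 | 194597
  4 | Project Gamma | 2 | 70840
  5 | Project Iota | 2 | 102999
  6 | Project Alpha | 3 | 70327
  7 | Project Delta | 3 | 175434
SELECT name, budget FROM departments WHERE budget > 258183

Execution result:
name | budget
Operations | 420135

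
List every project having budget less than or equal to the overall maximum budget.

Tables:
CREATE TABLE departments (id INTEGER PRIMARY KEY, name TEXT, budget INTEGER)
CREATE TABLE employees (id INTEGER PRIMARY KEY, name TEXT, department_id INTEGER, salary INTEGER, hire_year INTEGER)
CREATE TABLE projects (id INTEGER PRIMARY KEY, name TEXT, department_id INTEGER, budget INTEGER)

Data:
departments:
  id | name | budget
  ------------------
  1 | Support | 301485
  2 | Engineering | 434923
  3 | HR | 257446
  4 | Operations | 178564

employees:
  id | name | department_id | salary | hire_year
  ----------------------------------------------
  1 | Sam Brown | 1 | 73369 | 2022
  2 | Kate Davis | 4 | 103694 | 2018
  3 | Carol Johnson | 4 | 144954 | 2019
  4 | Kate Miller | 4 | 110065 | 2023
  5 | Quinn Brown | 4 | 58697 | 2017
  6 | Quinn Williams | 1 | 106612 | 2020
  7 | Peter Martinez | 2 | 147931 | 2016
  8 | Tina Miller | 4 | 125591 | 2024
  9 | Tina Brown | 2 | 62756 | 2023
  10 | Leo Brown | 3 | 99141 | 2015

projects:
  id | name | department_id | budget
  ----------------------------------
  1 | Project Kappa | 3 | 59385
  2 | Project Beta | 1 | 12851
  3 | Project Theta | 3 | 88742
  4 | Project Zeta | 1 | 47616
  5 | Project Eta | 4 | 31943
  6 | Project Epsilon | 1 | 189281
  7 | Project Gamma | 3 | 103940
SELECT name, budget FROM projects WHERE budget <= (SELECT MAX(budget) FROM projects)

Execution result:
name | budget
Project Kappa | 59385
Project Beta | 12851
Project Theta | 88742
Project Zeta | 47616
Project Eta | 31943
Project Epsilon | 189281
Project Gamma | 103940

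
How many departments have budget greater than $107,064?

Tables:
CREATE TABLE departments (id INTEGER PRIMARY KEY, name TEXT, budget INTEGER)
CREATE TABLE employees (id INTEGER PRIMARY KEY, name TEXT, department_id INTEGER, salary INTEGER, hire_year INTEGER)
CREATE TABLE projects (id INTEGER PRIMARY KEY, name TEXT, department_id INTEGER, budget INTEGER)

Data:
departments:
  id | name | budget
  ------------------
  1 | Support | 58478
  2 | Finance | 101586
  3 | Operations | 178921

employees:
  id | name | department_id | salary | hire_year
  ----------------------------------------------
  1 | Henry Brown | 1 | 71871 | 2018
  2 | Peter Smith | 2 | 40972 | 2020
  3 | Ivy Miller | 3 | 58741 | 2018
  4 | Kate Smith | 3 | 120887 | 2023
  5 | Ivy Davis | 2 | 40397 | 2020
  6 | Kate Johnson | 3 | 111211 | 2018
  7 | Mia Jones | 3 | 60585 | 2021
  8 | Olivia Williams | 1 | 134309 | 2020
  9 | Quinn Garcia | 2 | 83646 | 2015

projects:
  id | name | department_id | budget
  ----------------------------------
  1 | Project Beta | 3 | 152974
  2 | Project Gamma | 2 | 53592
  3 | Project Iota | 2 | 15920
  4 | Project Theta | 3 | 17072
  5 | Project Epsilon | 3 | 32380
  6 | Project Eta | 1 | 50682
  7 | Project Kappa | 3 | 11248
SELECT COUNT(*) FROM departments WHERE budget > 107064

Execution result:
1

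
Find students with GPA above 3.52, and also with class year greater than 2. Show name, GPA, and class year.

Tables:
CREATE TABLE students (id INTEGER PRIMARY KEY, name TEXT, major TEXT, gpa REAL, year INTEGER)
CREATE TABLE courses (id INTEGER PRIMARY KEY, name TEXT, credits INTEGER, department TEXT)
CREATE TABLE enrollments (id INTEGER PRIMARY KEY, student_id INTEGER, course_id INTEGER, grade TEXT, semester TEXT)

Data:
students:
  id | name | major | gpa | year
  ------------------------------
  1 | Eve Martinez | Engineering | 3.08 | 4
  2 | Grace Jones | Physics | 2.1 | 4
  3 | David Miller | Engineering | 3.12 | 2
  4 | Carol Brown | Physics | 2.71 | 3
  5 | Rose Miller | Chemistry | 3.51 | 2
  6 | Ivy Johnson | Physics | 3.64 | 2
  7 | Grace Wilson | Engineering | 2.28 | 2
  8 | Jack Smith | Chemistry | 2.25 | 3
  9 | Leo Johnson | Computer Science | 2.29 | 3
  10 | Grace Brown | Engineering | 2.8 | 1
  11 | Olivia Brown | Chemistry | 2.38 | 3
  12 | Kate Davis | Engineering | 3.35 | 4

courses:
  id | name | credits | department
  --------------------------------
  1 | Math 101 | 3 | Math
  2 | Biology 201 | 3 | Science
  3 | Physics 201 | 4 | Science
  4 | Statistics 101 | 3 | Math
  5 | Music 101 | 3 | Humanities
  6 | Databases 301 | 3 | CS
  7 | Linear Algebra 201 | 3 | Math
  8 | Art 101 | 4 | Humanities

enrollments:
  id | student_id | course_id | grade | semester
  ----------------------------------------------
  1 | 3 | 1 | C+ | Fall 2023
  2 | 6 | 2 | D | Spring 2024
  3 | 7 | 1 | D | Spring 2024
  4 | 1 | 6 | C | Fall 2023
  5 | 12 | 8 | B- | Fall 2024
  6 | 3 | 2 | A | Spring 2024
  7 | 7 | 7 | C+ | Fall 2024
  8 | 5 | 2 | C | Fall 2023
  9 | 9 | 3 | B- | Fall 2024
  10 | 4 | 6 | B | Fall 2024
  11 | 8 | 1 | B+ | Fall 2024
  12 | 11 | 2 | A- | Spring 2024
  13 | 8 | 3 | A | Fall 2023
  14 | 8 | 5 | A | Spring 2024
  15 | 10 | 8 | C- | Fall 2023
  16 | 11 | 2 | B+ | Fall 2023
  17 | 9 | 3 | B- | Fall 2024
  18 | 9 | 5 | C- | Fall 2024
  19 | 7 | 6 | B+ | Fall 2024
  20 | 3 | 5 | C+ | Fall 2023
SELECT name, gpa, year FROM students WHERE gpa > 3.52 AND year > 2

Execution result:
(no rows)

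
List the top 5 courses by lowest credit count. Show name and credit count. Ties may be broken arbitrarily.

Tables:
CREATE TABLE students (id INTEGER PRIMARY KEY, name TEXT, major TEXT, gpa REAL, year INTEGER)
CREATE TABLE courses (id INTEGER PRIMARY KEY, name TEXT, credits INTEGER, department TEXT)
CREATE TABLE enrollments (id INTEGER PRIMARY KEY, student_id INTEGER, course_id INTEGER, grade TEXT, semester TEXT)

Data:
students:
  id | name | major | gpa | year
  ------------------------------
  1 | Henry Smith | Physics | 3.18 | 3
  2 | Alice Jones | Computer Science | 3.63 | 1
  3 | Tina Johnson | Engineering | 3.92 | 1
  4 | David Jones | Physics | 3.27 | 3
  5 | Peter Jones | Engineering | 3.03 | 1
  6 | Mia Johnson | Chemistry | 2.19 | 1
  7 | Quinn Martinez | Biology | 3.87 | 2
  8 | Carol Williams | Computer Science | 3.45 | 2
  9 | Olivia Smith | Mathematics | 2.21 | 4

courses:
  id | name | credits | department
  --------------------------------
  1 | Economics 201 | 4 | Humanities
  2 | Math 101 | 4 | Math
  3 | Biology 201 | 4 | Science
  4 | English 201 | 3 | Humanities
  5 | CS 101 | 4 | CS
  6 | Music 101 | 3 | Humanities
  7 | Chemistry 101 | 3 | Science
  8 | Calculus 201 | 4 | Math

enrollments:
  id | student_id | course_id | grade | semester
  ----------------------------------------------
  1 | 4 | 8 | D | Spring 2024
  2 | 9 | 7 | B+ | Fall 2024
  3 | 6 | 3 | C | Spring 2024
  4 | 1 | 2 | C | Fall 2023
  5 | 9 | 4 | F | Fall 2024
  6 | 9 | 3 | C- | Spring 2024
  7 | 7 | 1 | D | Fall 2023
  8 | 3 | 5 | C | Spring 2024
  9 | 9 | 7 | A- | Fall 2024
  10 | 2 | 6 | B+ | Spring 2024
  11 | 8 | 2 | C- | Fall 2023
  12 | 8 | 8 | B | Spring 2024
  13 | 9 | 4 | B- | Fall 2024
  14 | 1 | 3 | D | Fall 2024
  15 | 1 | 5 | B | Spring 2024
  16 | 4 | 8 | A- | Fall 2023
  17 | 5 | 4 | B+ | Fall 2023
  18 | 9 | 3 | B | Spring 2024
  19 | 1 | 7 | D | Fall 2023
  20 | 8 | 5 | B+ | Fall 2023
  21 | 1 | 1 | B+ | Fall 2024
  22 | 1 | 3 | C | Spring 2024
SELECT name, credits FROM courses ORDER BY credits ASC LIMIT 5

Execution result:
name | credits
English 201 | 3
Music 101 | 3
Chemistry 101 | 3
Economics 201 | 4
Math 101 | 4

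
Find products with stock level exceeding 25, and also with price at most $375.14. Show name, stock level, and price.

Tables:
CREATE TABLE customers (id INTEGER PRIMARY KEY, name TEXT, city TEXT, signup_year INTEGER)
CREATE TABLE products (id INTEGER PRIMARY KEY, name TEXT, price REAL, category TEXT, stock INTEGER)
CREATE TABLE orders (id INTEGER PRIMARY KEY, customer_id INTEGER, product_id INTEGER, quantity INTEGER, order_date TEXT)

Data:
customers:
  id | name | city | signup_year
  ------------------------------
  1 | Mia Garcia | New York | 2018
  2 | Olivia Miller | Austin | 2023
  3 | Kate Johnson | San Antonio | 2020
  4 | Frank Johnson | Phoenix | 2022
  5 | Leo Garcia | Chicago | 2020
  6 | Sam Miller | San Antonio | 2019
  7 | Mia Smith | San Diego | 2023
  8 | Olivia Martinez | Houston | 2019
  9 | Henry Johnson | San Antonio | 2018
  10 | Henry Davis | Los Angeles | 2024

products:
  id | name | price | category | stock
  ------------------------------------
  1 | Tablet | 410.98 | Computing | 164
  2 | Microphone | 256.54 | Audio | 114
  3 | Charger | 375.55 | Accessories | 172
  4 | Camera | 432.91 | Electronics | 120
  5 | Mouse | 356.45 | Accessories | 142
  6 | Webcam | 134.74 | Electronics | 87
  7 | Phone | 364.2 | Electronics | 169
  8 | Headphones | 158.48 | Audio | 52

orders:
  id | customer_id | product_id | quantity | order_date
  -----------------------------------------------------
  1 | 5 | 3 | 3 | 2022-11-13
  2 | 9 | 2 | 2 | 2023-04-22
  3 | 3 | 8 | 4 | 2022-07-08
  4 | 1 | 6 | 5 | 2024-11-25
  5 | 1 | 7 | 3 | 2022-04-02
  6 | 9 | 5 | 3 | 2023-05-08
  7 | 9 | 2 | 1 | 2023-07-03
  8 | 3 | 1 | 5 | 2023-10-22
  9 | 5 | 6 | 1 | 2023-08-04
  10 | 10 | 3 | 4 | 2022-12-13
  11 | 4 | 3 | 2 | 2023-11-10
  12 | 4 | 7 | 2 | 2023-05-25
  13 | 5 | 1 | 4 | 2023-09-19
SELECT name, stock, price FROM products WHERE stock > 25 AND price <= 375.14

Execution result:
name | stock | price
Microphone | 114 | 256.54
Mouse | 142 | 356.45
Webcam | 87 | 134.74
Phone | 169 | 364.20
Headphones | 52 | 158.48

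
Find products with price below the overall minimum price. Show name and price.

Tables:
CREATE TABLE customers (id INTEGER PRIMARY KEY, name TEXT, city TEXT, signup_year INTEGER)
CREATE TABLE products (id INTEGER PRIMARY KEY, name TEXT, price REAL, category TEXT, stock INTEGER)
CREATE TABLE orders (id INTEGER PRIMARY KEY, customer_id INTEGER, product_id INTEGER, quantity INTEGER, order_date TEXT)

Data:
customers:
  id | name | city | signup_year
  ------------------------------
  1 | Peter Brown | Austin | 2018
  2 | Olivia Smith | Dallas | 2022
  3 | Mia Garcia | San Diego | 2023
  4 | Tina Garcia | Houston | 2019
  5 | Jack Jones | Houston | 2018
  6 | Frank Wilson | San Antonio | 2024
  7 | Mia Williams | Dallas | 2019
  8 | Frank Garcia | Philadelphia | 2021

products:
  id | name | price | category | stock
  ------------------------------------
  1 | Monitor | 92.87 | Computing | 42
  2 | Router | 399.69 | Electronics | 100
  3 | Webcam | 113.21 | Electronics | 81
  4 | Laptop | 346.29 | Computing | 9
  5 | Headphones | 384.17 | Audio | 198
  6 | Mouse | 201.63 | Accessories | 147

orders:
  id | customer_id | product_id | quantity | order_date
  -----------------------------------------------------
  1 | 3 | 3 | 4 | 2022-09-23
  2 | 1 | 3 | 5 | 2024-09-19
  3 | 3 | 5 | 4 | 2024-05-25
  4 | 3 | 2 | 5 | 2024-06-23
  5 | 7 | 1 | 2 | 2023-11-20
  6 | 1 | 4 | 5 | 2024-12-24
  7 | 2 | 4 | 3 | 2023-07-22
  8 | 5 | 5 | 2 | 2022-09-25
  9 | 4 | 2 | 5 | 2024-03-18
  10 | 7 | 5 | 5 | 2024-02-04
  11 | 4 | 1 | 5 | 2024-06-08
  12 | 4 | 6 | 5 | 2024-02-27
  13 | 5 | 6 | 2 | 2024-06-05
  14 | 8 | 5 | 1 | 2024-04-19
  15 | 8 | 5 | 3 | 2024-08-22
SELECT name, price FROM products WHERE price < (SELECT MIN(price) FROM products)

Execution result:
(no rows)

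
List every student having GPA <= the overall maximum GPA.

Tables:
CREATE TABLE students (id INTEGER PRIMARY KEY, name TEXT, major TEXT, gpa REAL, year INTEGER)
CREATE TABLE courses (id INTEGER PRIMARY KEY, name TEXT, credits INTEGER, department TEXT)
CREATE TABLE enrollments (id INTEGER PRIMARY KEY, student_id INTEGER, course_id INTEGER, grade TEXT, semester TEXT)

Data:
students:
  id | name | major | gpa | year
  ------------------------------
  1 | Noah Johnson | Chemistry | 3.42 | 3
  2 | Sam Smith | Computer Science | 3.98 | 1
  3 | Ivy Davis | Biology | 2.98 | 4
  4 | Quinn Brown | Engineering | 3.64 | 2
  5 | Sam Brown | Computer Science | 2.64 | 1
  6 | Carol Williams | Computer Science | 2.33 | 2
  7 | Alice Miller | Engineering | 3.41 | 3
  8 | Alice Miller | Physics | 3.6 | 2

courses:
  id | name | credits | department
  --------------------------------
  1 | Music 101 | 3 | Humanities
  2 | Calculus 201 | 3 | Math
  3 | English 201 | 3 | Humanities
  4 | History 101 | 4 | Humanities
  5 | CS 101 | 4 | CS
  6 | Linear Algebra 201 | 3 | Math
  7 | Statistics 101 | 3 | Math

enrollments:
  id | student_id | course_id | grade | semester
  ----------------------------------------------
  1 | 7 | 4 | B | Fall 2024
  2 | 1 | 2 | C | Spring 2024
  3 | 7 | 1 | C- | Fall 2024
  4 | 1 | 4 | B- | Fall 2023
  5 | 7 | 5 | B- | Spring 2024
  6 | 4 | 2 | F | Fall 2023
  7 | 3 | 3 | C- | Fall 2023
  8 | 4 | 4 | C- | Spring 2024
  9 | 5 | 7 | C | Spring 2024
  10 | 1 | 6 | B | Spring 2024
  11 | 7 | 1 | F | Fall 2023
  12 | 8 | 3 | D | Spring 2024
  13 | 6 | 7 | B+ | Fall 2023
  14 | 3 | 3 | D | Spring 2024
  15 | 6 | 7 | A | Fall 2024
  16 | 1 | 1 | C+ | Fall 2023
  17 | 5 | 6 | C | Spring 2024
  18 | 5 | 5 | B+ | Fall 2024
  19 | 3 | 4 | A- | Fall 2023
SELECT name, gpa FROM students WHERE gpa <= (SELECT MAX(gpa) FROM students)

Execution result:
name | gpa
Noah Johnson | 3.42
Sam Smith | 3.98
Ivy Davis | 2.98
Quinn Brown | 3.64
Sam Brown | 2.64
Carol Williams | 2.33
Alice Miller | 3.41
Alice Miller | 3.60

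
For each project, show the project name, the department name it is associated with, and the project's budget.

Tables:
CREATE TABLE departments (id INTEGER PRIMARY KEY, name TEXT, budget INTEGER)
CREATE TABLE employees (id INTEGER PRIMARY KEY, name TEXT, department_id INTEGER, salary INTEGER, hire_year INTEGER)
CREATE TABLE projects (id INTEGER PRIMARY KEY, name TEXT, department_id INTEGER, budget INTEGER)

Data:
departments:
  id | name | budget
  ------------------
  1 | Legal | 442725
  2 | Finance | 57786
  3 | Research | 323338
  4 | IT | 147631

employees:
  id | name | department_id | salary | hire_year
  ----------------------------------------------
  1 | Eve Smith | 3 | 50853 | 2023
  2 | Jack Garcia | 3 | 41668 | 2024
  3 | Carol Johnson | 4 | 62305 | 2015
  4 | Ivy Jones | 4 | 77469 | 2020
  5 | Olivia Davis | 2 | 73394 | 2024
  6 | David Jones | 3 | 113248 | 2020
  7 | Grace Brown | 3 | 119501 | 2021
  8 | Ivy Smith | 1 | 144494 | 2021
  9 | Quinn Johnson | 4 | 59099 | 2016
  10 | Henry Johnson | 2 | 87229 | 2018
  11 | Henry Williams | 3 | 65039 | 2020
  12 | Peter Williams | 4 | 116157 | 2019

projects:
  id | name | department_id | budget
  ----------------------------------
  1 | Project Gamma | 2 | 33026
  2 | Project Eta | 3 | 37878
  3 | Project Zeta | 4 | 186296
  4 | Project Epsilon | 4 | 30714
SELECT c.name, p.name AS department, c.budget FROM projects c JOIN departments p ON c.department_id = p.id

Execution result:
name | department | budget
Project Gamma | Finance | 33026
Project Eta | Research | 37878
Project Zeta | IT | 186296
Project Epsilon | IT | 30714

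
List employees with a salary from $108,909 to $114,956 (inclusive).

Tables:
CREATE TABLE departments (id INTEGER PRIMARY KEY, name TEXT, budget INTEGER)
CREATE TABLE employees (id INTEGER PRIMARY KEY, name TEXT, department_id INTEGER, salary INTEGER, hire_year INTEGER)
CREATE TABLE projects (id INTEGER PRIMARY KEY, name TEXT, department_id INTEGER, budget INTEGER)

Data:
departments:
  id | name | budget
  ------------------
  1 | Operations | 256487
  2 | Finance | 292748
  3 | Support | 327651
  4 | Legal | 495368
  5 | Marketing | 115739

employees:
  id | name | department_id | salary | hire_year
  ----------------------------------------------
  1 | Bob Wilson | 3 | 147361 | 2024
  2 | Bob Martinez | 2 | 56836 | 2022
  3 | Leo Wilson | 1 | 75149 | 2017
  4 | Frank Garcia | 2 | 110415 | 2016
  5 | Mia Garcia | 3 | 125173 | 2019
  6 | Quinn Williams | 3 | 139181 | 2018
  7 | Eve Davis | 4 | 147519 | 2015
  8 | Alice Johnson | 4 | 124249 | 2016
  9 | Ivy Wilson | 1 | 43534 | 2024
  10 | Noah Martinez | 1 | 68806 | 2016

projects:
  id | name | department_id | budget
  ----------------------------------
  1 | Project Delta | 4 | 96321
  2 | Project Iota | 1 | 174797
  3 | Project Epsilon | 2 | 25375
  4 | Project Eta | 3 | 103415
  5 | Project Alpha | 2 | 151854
SELECT name, salary FROM employees WHERE salary BETWEEN 108909 AND 114956

Execution result:
name | salary
Frank Garcia | 110415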